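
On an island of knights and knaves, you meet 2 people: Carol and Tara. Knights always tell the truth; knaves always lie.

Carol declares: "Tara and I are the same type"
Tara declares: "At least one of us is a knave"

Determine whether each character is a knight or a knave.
Carol is a knave.
Tara is a knight.

Verification:
- Carol (knave) says "Tara and I are the same type" - this is FALSE (a lie) because Carol is a knave and Tara is a knight.
- Tara (knight) says "At least one of us is a knave" - this is TRUE because Carol is a knave.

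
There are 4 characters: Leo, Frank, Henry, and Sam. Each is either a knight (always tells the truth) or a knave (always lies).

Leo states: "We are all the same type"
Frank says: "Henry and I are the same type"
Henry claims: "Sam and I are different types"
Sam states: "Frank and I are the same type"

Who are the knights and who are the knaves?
Leo is a knave.
Frank is a knight.
Henry is a knight.
Sam is a knave.

Verification:
- Leo (knave) says "We are all the same type" - this is FALSE (a lie) because Frank and Henry are knights and Leo and Sam are knaves.
- Frank (knight) says "Henry and I are the same type" - this is TRUE because Frank is a knight and Henry is a knight.
- Henry (knight) says "Sam and I are different types" - this is TRUE because Henry is a knight and Sam is a knave.
- Sam (knave) says "Frank and I are the same type" - this is FALSE (a lie) because Sam is a knave and Frank is a knight.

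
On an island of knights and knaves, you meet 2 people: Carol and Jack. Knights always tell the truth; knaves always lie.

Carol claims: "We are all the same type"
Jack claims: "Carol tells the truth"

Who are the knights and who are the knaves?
Carol is a knight.
Jack is a knight.

Verification:
- Carol (knight) says "We are all the same type" - this is TRUE because Carol and Jack are knights.
- Jack (knight) says "Carol tells the truth" - this is TRUE because Carol is a knight.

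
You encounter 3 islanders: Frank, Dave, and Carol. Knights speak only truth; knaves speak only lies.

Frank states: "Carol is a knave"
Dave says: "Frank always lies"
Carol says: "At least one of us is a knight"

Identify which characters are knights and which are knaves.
Frank is a knave.
Dave is a knight.
Carol is a knight.

Verification:
- Frank (knave) says "Carol is a knave" - this is FALSE (a lie) because Carol is a knight.
- Dave (knight) says "Frank always lies" - this is TRUE because Frank is a knave.
- Carol (knight) says "At least one of us is a knight" - this is TRUE because Dave and Carol are knights.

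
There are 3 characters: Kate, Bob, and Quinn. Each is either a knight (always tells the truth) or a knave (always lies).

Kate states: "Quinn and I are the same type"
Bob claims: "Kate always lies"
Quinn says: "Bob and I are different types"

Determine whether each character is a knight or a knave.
Kate is a knight.
Bob is a knave.
Quinn is a knight.

Verification:
- Kate (knight) says "Quinn and I are the same type" - this is TRUE because Kate is a knight and Quinn is a knight.
- Bob (knave) says "Kate always lies" - this is FALSE (a lie) because Kate is a knight.
- Quinn (knight) says "Bob and I are different types" - this is TRUE because Quinn is a knight and Bob is a knave.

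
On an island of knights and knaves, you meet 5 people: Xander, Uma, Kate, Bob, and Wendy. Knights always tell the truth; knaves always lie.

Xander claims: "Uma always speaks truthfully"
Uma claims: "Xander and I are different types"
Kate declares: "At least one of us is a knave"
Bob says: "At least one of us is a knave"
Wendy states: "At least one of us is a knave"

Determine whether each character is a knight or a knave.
Xander is a knave.
Uma is a knave.
Kate is a knight.
Bob is a knight.
Wendy is a knight.

Verification:
- Xander (knave) says "Uma always speaks truthfully" - this is FALSE (a lie) because Uma is a knave.
- Uma (knave) says "Xander and I are different types" - this is FALSE (a lie) because Uma is a knave and Xander is a knave.
- Kate (knight) says "At least one of us is a knave" - this is TRUE because Xander and Uma are knaves.
- Bob (knight) says "At least one of us is a knave" - this is TRUE because Xander and Uma are knaves.
- Wendy (knight) says "At least one of us is a knave" - this is TRUE because Xander and Uma are knaves.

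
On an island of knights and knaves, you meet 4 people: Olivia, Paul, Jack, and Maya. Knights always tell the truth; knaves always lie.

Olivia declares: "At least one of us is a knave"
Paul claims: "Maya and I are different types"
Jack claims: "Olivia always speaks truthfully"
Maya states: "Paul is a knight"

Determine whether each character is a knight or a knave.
Olivia is a knight.
Paul is a knave.
Jack is a knight.
Maya is a knave.

Verification:
- Olivia (knight) says "At least one of us is a knave" - this is TRUE because Paul and Maya are knaves.
- Paul (knave) says "Maya and I are different types" - this is FALSE (a lie) because Paul is a knave and Maya is a knave.
- Jack (knight) says "Olivia always speaks truthfully" - this is TRUE because Olivia is a knight.
- Maya (knave) says "Paul is a knight" - this is FALSE (a lie) because Paul is a knave.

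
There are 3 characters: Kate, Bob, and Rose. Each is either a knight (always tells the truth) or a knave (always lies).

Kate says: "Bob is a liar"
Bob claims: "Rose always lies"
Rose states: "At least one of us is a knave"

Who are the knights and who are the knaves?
Kate is a knight.
Bob is a knave.
Rose is a knight.

Verification:
- Kate (knight) says "Bob is a liar" - this is TRUE because Bob is a knave.
- Bob (knave) says "Rose always lies" - this is FALSE (a lie) because Rose is a knight.
- Rose (knight) says "At least one of us is a knave" - this is TRUE because Bob is a knave.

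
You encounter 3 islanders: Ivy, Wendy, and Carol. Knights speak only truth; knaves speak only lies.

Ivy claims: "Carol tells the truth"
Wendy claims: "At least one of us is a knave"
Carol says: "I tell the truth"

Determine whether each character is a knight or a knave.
Ivy is a knave.
Wendy is a knight.
Carol is a knave.

Verification:
- Ivy (knave) says "Carol tells the truth" - this is FALSE (a lie) because Carol is a knave.
- Wendy (knight) says "At least one of us is a knave" - this is TRUE because Ivy and Carol are knaves.
- Carol (knave) says "I tell the truth" - this is FALSE (a lie) because Carol is a knave.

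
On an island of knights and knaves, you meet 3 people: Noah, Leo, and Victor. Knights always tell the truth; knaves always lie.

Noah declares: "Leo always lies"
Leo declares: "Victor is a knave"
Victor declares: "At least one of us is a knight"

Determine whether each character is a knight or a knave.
Noah is a knight.
Leo is a knave.
Victor is a knight.

Verification:
- Noah (knight) says "Leo always lies" - this is TRUE because Leo is a knave.
- Leo (knave) says "Victor is a knave" - this is FALSE (a lie) because Victor is a knight.
- Victor (knight) says "At least one of us is a knight" - this is TRUE because Noah and Victor are knights.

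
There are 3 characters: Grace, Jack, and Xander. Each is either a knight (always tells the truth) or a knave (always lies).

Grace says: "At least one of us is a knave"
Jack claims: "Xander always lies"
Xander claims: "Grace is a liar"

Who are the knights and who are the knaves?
Grace is a knight.
Jack is a knight.
Xander is a knave.

Verification:
- Grace (knight) says "At least one of us is a knave" - this is TRUE because Xander is a knave.
- Jack (knight) says "Xander always lies" - this is TRUE because Xander is a knave.
- Xander (knave) says "Grace is a liar" - this is FALSE (a lie) because Grace is a knight.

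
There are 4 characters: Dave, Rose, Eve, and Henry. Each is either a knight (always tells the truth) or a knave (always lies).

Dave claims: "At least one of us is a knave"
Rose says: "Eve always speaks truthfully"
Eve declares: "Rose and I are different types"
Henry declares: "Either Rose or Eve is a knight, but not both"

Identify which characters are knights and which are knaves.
Dave is a knight.
Rose is a knave.
Eve is a knave.
Henry is a knave.

Verification:
- Dave (knight) says "At least one of us is a knave" - this is TRUE because Rose, Eve, and Henry are knaves.
- Rose (knave) says "Eve always speaks truthfully" - this is FALSE (a lie) because Eve is a knave.
- Eve (knave) says "Rose and I are different types" - this is FALSE (a lie) because Eve is a knave and Rose is a knave.
- Henry (knave) says "Either Rose or Eve is a knight, but not both" - this is FALSE (a lie) because Rose is a knave and Eve is a knave.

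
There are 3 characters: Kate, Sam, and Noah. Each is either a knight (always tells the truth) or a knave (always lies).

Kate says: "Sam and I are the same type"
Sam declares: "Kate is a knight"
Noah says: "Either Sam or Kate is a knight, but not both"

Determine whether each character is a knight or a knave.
Kate is a knight.
Sam is a knight.
Noah is a knave.

Verification:
- Kate (knight) says "Sam and I are the same type" - this is TRUE because Kate is a knight and Sam is a knight.
- Sam (knight) says "Kate is a knight" - this is TRUE because Kate is a knight.
- Noah (knave) says "Either Sam or Kate is a knight, but not both" - this is FALSE (a lie) because Sam is a knight and Kate is a knight.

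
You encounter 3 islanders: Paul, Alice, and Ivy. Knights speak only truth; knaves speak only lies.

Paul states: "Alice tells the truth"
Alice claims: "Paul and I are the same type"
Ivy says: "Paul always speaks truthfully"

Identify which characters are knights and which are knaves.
Paul is a knight.
Alice is a knight.
Ivy is a knight.

Verification:
- Paul (knight) says "Alice tells the truth" - this is TRUE because Alice is a knight.
- Alice (knight) says "Paul and I are the same type" - this is TRUE because Alice is a knight and Paul is a knight.
- Ivy (knight) says "Paul always speaks truthfully" - this is TRUE because Paul is a knight.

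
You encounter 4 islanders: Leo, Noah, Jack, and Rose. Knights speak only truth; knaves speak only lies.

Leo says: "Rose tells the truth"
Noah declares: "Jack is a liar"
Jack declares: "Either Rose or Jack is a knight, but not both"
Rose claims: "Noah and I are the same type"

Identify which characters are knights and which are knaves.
Leo is a knave.
Noah is a knight.
Jack is a knave.
Rose is a knave.

Verification:
- Leo (knave) says "Rose tells the truth" - this is FALSE (a lie) because Rose is a knave.
- Noah (knight) says "Jack is a liar" - this is TRUE because Jack is a knave.
- Jack (knave) says "Either Rose or Jack is a knight, but not both" - this is FALSE (a lie) because Rose is a knave and Jack is a knave.
- Rose (knave) says "Noah and I are the same type" - this is FALSE (a lie) because Rose is a knave and Noah is a knight.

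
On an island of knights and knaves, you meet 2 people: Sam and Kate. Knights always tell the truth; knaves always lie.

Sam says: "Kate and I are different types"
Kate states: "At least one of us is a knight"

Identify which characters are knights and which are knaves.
Sam is a knave.
Kate is a knave.

Verification:
- Sam (knave) says "Kate and I are different types" - this is FALSE (a lie) because Sam is a knave and Kate is a knave.
- Kate (knave) says "At least one of us is a knight" - this is FALSE (a lie) because no one is a knight.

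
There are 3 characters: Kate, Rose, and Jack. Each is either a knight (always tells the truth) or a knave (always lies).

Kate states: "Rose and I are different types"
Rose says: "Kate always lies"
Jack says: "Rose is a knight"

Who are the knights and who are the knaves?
Kate is a knight.
Rose is a knave.
Jack is a knave.

Verification:
- Kate (knight) says "Rose and I are different types" - this is TRUE because Kate is a knight and Rose is a knave.
- Rose (knave) says "Kate always lies" - this is FALSE (a lie) because Kate is a knight.
- Jack (knave) says "Rose is a knight" - this is FALSE (a lie) because Rose is a knave.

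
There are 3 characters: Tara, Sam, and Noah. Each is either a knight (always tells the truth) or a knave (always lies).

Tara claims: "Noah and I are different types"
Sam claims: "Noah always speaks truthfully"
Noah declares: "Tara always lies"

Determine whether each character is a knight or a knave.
Tara is a knight.
Sam is a knave.
Noah is a knave.

Verification:
- Tara (knight) says "Noah and I are different types" - this is TRUE because Tara is a knight and Noah is a knave.
- Sam (knave) says "Noah always speaks truthfully" - this is FALSE (a lie) because Noah is a knave.
- Noah (knave) says "Tara always lies" - this is FALSE (a lie) because Tara is a knight.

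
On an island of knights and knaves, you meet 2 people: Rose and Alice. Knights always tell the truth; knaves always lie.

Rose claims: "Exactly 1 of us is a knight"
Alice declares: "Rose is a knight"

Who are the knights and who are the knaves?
Rose is a knave.
Alice is a knave.

Verification:
- Rose (knave) says "Exactly 1 of us is a knight" - this is FALSE (a lie) because there are 0 knights.
- Alice (knave) says "Rose is a knight" - this is FALSE (a lie) because Rose is a knave.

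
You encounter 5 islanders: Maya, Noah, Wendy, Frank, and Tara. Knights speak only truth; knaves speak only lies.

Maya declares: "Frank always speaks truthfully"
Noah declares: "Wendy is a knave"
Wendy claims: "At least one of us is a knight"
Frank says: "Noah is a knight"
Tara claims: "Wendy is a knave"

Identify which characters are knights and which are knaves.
Maya is a knave.
Noah is a knave.
Wendy is a knight.
Frank is a knave.
Tara is a knave.

Verification:
- Maya (knave) says "Frank always speaks truthfully" - this is FALSE (a lie) because Frank is a knave.
- Noah (knave) says "Wendy is a knave" - this is FALSE (a lie) because Wendy is a knight.
- Wendy (knight) says "At least one of us is a knight" - this is TRUE because Wendy is a knight.
- Frank (knave) says "Noah is a knight" - this is FALSE (a lie) because Noah is a knave.
- Tara (knave) says "Wendy is a knave" - this is FALSE (a lie) because Wendy is a knight.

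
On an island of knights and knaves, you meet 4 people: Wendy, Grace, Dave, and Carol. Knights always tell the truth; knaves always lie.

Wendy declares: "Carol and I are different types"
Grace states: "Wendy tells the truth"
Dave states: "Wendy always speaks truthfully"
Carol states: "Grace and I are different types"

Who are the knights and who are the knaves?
Wendy is a knave.
Grace is a knave.
Dave is a knave.
Carol is a knave.

Verification:
- Wendy (knave) says "Carol and I are different types" - this is FALSE (a lie) because Wendy is a knave and Carol is a knave.
- Grace (knave) says "Wendy tells the truth" - this is FALSE (a lie) because Wendy is a knave.
- Dave (knave) says "Wendy always speaks truthfully" - this is FALSE (a lie) because Wendy is a knave.
- Carol (knave) says "Grace and I are different types" - this is FALSE (a lie) because Carol is a knave and Grace is a knave.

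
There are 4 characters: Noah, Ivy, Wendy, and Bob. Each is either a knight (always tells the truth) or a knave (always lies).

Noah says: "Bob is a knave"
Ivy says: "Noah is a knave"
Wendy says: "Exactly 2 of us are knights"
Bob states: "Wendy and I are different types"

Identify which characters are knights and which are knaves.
Noah is a knight.
Ivy is a knave.
Wendy is a knave.
Bob is a knave.

Verification:
- Noah (knight) says "Bob is a knave" - this is TRUE because Bob is a knave.
- Ivy (knave) says "Noah is a knave" - this is FALSE (a lie) because Noah is a knight.
- Wendy (knave) says "Exactly 2 of us are knights" - this is FALSE (a lie) because there are 1 knights.
- Bob (knave) says "Wendy and I are different types" - this is FALSE (a lie) because Bob is a knave and Wendy is a knave.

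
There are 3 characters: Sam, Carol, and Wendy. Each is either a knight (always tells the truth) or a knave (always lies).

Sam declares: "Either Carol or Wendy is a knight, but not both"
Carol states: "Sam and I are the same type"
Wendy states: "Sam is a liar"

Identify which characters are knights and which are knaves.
Sam is a knight.
Carol is a knight.
Wendy is a knave.

Verification:
- Sam (knight) says "Either Carol or Wendy is a knight, but not both" - this is TRUE because Carol is a knight and Wendy is a knave.
- Carol (knight) says "Sam and I are the same type" - this is TRUE because Carol is a knight and Sam is a knight.
- Wendy (knave) says "Sam is a liar" - this is FALSE (a lie) because Sam is a knight.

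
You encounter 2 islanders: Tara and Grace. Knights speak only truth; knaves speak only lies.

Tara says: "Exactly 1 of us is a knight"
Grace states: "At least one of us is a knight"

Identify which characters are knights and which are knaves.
Tara is a knave.
Grace is a knave.

Verification:
- Tara (knave) says "Exactly 1 of us is a knight" - this is FALSE (a lie) because there are 0 knights.
- Grace (knave) says "At least one of us is a knight" - this is FALSE (a lie) because no one is a knight.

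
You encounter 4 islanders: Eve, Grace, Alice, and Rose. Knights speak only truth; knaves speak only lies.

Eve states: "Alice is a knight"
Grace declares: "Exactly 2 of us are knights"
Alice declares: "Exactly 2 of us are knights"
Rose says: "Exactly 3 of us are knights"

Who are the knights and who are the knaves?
Eve is a knave.
Grace is a knave.
Alice is a knave.
Rose is a knave.

Verification:
- Eve (knave) says "Alice is a knight" - this is FALSE (a lie) because Alice is a knave.
- Grace (knave) says "Exactly 2 of us are knights" - this is FALSE (a lie) because there are 0 knights.
- Alice (knave) says "Exactly 2 of us are knights" - this is FALSE (a lie) because there are 0 knights.
- Rose (knave) says "Exactly 3 of us are knights" - this is FALSE (a lie) because there are 0 knights.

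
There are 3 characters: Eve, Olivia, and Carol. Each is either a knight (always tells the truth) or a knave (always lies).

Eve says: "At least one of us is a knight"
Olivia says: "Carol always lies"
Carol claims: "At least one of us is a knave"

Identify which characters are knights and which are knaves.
Eve is a knight.
Olivia is a knave.
Carol is a knight.

Verification:
- Eve (knight) says "At least one of us is a knight" - this is TRUE because Eve and Carol are knights.
- Olivia (knave) says "Carol always lies" - this is FALSE (a lie) because Carol is a knight.
- Carol (knight) says "At least one of us is a knave" - this is TRUE because Olivia is a knave.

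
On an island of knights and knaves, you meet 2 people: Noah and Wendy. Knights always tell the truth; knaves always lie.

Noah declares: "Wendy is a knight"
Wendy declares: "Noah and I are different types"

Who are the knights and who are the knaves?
Noah is a knave.
Wendy is a knave.

Verification:
- Noah (knave) says "Wendy is a knight" - this is FALSE (a lie) because Wendy is a knave.
- Wendy (knave) says "Noah and I are different types" - this is FALSE (a lie) because Wendy is a knave and Noah is a knave.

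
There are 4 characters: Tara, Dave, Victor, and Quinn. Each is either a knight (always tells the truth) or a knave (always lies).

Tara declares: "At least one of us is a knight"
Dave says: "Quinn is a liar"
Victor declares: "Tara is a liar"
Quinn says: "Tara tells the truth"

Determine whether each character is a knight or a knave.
Tara is a knight.
Dave is a knave.
Victor is a knave.
Quinn is a knight.

Verification:
- Tara (knight) says "At least one of us is a knight" - this is TRUE because Tara and Quinn are knights.
- Dave (knave) says "Quinn is a liar" - this is FALSE (a lie) because Quinn is a knight.
- Victor (knave) says "Tara is a liar" - this is FALSE (a lie) because Tara is a knight.
- Quinn (knight) says "Tara tells the truth" - this is TRUE because Tara is a knight.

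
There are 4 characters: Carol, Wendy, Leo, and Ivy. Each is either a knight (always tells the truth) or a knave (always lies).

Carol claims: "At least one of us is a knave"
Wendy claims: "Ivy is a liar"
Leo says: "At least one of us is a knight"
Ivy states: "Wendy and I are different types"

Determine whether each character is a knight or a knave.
Carol is a knight.
Wendy is a knave.
Leo is a knight.
Ivy is a knight.

Verification:
- Carol (knight) says "At least one of us is a knave" - this is TRUE because Wendy is a knave.
- Wendy (knave) says "Ivy is a liar" - this is FALSE (a lie) because Ivy is a knight.
- Leo (knight) says "At least one of us is a knight" - this is TRUE because Carol, Leo, and Ivy are knights.
- Ivy (knight) says "Wendy and I are different types" - this is TRUE because Ivy is a knight and Wendy is a knave.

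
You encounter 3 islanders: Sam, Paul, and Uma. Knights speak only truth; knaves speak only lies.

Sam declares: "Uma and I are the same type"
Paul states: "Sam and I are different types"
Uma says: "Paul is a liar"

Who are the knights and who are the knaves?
Sam is a knave.
Paul is a knave.
Uma is a knight.

Verification:
- Sam (knave) says "Uma and I are the same type" - this is FALSE (a lie) because Sam is a knave and Uma is a knight.
- Paul (knave) says "Sam and I are different types" - this is FALSE (a lie) because Paul is a knave and Sam is a knave.
- Uma (knight) says "Paul is a liar" - this is TRUE because Paul is a knave.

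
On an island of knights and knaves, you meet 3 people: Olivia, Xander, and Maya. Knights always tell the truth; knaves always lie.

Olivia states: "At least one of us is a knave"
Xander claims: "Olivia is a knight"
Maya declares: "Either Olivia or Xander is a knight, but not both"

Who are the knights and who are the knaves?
Olivia is a knight.
Xander is a knight.
Maya is a knave.

Verification:
- Olivia (knight) says "At least one of us is a knave" - this is TRUE because Maya is a knave.
- Xander (knight) says "Olivia is a knight" - this is TRUE because Olivia is a knight.
- Maya (knave) says "Either Olivia or Xander is a knight, but not both" - this is FALSE (a lie) because Olivia is a knight and Xander is a knight.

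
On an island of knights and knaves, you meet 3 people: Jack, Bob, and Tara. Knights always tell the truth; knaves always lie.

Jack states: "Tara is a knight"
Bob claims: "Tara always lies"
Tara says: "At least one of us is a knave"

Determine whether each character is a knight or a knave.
Jack is a knight.
Bob is a knave.
Tara is a knight.

Verification:
- Jack (knight) says "Tara is a knight" - this is TRUE because Tara is a knight.
- Bob (knave) says "Tara always lies" - this is FALSE (a lie) because Tara is a knight.
- Tara (knight) says "At least one of us is a knave" - this is TRUE because Bob is a knave.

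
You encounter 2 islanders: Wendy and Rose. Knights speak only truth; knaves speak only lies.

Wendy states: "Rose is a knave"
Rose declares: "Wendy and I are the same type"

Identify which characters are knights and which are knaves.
Wendy is a knight.
Rose is a knave.

Verification:
- Wendy (knight) says "Rose is a knave" - this is TRUE because Rose is a knave.
- Rose (knave) says "Wendy and I are the same type" - this is FALSE (a lie) because Rose is a knave and Wendy is a knight.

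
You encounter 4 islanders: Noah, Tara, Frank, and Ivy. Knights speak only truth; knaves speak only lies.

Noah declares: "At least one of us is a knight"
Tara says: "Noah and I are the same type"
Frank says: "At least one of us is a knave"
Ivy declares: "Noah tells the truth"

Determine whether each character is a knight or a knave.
Noah is a knight.
Tara is a knave.
Frank is a knight.
Ivy is a knight.

Verification:
- Noah (knight) says "At least one of us is a knight" - this is TRUE because Noah, Frank, and Ivy are knights.
- Tara (knave) says "Noah and I are the same type" - this is FALSE (a lie) because Tara is a knave and Noah is a knight.
- Frank (knight) says "At least one of us is a knave" - this is TRUE because Tara is a knave.
- Ivy (knight) says "Noah tells the truth" - this is TRUE because Noah is a knight.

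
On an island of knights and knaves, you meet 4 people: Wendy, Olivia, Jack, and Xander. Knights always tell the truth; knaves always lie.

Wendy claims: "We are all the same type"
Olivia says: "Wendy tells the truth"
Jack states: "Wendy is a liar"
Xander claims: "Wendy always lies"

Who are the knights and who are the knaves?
Wendy is a knave.
Olivia is a knave.
Jack is a knight.
Xander is a knight.

Verification:
- Wendy (knave) says "We are all the same type" - this is FALSE (a lie) because Jack and Xander are knights and Wendy and Olivia are knaves.
- Olivia (knave) says "Wendy tells the truth" - this is FALSE (a lie) because Wendy is a knave.
- Jack (knight) says "Wendy is a liar" - this is TRUE because Wendy is a knave.
- Xander (knight) says "Wendy always lies" - this is TRUE because Wendy is a knave.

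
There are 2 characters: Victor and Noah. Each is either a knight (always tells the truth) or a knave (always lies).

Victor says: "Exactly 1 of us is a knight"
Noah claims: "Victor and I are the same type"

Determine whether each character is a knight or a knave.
Victor is a knight.
Noah is a knave.

Verification:
- Victor (knight) says "Exactly 1 of us is a knight" - this is TRUE because there are 1 knights.
- Noah (knave) says "Victor and I are the same type" - this is FALSE (a lie) because Noah is a knave and Victor is a knight.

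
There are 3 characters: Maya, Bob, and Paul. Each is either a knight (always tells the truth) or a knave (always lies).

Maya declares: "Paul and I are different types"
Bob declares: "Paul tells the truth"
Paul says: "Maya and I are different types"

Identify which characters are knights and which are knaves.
Maya is a knave.
Bob is a knave.
Paul is a knave.

Verification:
- Maya (knave) says "Paul and I are different types" - this is FALSE (a lie) because Maya is a knave and Paul is a knave.
- Bob (knave) says "Paul tells the truth" - this is FALSE (a lie) because Paul is a knave.
- Paul (knave) says "Maya and I are different types" - this is FALSE (a lie) because Paul is a knave and Maya is a knave.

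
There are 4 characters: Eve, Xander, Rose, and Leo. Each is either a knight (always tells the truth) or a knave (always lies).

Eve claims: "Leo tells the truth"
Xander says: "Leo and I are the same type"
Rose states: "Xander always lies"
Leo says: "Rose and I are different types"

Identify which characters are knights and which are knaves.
Eve is a knight.
Xander is a knight.
Rose is a knave.
Leo is a knight.

Verification:
- Eve (knight) says "Leo tells the truth" - this is TRUE because Leo is a knight.
- Xander (knight) says "Leo and I are the same type" - this is TRUE because Xander is a knight and Leo is a knight.
- Rose (knave) says "Xander always lies" - this is FALSE (a lie) because Xander is a knight.
- Leo (knight) says "Rose and I are different types" - this is TRUE because Leo is a knight and Rose is a knave.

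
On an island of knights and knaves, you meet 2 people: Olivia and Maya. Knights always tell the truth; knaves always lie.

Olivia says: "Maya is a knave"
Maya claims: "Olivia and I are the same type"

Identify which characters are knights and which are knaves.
Olivia is a knight.
Maya is a knave.

Verification:
- Olivia (knight) says "Maya is a knave" - this is TRUE because Maya is a knave.
- Maya (knave) says "Olivia and I are the same type" - this is FALSE (a lie) because Maya is a knave and Olivia is a knight.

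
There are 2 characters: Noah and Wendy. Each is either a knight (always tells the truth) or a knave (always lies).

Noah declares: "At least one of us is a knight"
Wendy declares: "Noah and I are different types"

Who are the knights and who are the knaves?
Noah is a knave.
Wendy is a knave.

Verification:
- Noah (knave) says "At least one of us is a knight" - this is FALSE (a lie) because no one is a knight.
- Wendy (knave) says "Noah and I are different types" - this is FALSE (a lie) because Wendy is a knave and Noah is a knave.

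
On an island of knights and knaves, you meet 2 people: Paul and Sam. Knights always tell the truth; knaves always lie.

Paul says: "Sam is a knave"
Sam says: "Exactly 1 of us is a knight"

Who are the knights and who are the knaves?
Paul is a knave.
Sam is a knight.

Verification:
- Paul (knave) says "Sam is a knave" - this is FALSE (a lie) because Sam is a knight.
- Sam (knight) says "Exactly 1 of us is a knight" - this is TRUE because there are 1 knights.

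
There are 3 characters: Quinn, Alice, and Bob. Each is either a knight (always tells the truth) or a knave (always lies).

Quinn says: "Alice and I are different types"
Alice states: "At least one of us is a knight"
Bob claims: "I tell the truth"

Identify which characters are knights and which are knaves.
Quinn is a knave.
Alice is a knave.
Bob is a knave.

Verification:
- Quinn (knave) says "Alice and I are different types" - this is FALSE (a lie) because Quinn is a knave and Alice is a knave.
- Alice (knave) says "At least one of us is a knight" - this is FALSE (a lie) because no one is a knight.
- Bob (knave) says "I tell the truth" - this is FALSE (a lie) because Bob is a knave.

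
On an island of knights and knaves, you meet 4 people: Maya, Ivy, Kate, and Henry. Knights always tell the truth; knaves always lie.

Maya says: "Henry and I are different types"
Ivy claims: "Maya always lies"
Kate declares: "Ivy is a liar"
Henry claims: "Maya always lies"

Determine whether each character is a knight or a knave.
Maya is a knight.
Ivy is a knave.
Kate is a knight.
Henry is a knave.

Verification:
- Maya (knight) says "Henry and I are different types" - this is TRUE because Maya is a knight and Henry is a knave.
- Ivy (knave) says "Maya always lies" - this is FALSE (a lie) because Maya is a knight.
- Kate (knight) says "Ivy is a liar" - this is TRUE because Ivy is a knave.
- Henry (knave) says "Maya always lies" - this is FALSE (a lie) because Maya is a knight.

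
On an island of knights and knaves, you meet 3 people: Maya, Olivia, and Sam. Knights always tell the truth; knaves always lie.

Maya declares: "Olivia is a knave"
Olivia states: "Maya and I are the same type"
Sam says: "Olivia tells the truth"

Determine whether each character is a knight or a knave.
Maya is a knight.
Olivia is a knave.
Sam is a knave.

Verification:
- Maya (knight) says "Olivia is a knave" - this is TRUE because Olivia is a knave.
- Olivia (knave) says "Maya and I are the same type" - this is FALSE (a lie) because Olivia is a knave and Maya is a knight.
- Sam (knave) says "Olivia tells the truth" - this is FALSE (a lie) because Olivia is a knave.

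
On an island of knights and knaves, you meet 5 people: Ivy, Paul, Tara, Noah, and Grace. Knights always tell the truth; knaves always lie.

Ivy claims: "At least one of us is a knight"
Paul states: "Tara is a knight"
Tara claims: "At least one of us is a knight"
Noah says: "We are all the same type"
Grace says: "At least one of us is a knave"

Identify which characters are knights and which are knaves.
Ivy is a knight.
Paul is a knight.
Tara is a knight.
Noah is a knave.
Grace is a knight.

Verification:
- Ivy (knight) says "At least one of us is a knight" - this is TRUE because Ivy, Paul, Tara, and Grace are knights.
- Paul (knight) says "Tara is a knight" - this is TRUE because Tara is a knight.
- Tara (knight) says "At least one of us is a knight" - this is TRUE because Ivy, Paul, Tara, and Grace are knights.
- Noah (knave) says "We are all the same type" - this is FALSE (a lie) because Ivy, Paul, Tara, and Grace are knights and Noah is a knave.
- Grace (knight) says "At least one of us is a knave" - this is TRUE because Noah is a knave.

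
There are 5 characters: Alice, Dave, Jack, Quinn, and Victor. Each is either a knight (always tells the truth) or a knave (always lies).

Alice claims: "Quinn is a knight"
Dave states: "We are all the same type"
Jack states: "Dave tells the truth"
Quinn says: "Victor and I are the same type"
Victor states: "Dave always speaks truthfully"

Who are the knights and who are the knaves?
Alice is a knight.
Dave is a knight.
Jack is a knight.
Quinn is a knight.
Victor is a knight.

Verification:
- Alice (knight) says "Quinn is a knight" - this is TRUE because Quinn is a knight.
- Dave (knight) says "We are all the same type" - this is TRUE because Alice, Dave, Jack, Quinn, and Victor are knights.
- Jack (knight) says "Dave tells the truth" - this is TRUE because Dave is a knight.
- Quinn (knight) says "Victor and I are the same type" - this is TRUE because Quinn is a knight and Victor is a knight.
- Victor (knight) says "Dave always speaks truthfully" - this is TRUE because Dave is a knight.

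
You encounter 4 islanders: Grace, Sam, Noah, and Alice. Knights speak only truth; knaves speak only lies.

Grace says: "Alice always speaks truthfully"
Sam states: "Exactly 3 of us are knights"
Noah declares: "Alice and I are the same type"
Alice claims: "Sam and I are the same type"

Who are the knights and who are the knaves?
Grace is a knight.
Sam is a knight.
Noah is a knave.
Alice is a knight.

Verification:
- Grace (knight) says "Alice always speaks truthfully" - this is TRUE because Alice is a knight.
- Sam (knight) says "Exactly 3 of us are knights" - this is TRUE because there are 3 knights.
- Noah (knave) says "Alice and I are the same type" - this is FALSE (a lie) because Noah is a knave and Alice is a knight.
- Alice (knight) says "Sam and I are the same type" - this is TRUE because Alice is a knight and Sam is a knight.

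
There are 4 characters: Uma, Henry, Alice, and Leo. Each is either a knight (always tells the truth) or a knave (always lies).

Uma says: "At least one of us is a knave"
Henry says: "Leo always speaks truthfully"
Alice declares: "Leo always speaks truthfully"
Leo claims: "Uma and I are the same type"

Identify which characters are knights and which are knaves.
Uma is a knight.
Henry is a knave.
Alice is a knave.
Leo is a knave.

Verification:
- Uma (knight) says "At least one of us is a knave" - this is TRUE because Henry, Alice, and Leo are knaves.
- Henry (knave) says "Leo always speaks truthfully" - this is FALSE (a lie) because Leo is a knave.
- Alice (knave) says "Leo always speaks truthfully" - this is FALSE (a lie) because Leo is a knave.
- Leo (knave) says "Uma and I are the same type" - this is FALSE (a lie) because Leo is a knave and Uma is a knight.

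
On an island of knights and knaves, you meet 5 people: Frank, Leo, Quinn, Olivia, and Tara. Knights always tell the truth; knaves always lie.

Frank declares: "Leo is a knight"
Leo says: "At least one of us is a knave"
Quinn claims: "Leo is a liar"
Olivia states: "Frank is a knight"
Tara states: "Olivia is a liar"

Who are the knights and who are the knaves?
Frank is a knight.
Leo is a knight.
Quinn is a knave.
Olivia is a knight.
Tara is a knave.

Verification:
- Frank (knight) says "Leo is a knight" - this is TRUE because Leo is a knight.
- Leo (knight) says "At least one of us is a knave" - this is TRUE because Quinn and Tara are knaves.
- Quinn (knave) says "Leo is a liar" - this is FALSE (a lie) because Leo is a knight.
- Olivia (knight) says "Frank is a knight" - this is TRUE because Frank is a knight.
- Tara (knave) says "Olivia is a liar" - this is FALSE (a lie) because Olivia is a knight.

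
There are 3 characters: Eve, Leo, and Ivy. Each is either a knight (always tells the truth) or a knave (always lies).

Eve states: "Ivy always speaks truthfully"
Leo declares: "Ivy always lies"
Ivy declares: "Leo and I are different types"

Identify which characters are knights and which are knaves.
Eve is a knight.
Leo is a knave.
Ivy is a knight.

Verification:
- Eve (knight) says "Ivy always speaks truthfully" - this is TRUE because Ivy is a knight.
- Leo (knave) says "Ivy always lies" - this is FALSE (a lie) because Ivy is a knight.
- Ivy (knight) says "Leo and I are different types" - this is TRUE because Ivy is a knight and Leo is a knave.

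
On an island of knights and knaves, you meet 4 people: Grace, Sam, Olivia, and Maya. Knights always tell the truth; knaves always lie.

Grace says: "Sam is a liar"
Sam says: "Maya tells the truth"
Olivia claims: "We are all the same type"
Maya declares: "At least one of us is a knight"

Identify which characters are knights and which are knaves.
Grace is a knave.
Sam is a knight.
Olivia is a knave.
Maya is a knight.

Verification:
- Grace (knave) says "Sam is a liar" - this is FALSE (a lie) because Sam is a knight.
- Sam (knight) says "Maya tells the truth" - this is TRUE because Maya is a knight.
- Olivia (knave) says "We are all the same type" - this is FALSE (a lie) because Sam and Maya are knights and Grace and Olivia are knaves.
- Maya (knight) says "At least one of us is a knight" - this is TRUE because Sam and Maya are knights.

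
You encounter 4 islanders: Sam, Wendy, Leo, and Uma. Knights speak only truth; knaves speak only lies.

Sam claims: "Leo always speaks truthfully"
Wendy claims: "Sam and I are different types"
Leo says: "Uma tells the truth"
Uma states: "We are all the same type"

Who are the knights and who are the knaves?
Sam is a knave.
Wendy is a knight.
Leo is a knave.
Uma is a knave.

Verification:
- Sam (knave) says "Leo always speaks truthfully" - this is FALSE (a lie) because Leo is a knave.
- Wendy (knight) says "Sam and I are different types" - this is TRUE because Wendy is a knight and Sam is a knave.
- Leo (knave) says "Uma tells the truth" - this is FALSE (a lie) because Uma is a knave.
- Uma (knave) says "We are all the same type" - this is FALSE (a lie) because Wendy is a knight and Sam, Leo, and Uma are knaves.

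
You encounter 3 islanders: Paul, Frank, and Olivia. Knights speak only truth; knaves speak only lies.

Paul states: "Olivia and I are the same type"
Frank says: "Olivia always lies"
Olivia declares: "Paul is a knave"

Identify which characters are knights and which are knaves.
Paul is a knave.
Frank is a knave.
Olivia is a knight.

Verification:
- Paul (knave) says "Olivia and I are the same type" - this is FALSE (a lie) because Paul is a knave and Olivia is a knight.
- Frank (knave) says "Olivia always lies" - this is FALSE (a lie) because Olivia is a knight.
- Olivia (knight) says "Paul is a knave" - this is TRUE because Paul is a knave.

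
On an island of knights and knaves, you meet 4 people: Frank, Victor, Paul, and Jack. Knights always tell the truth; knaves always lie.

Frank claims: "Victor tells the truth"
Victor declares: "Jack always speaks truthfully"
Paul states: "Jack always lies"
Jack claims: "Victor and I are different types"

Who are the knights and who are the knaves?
Frank is a knave.
Victor is a knave.
Paul is a knight.
Jack is a knave.

Verification:
- Frank (knave) says "Victor tells the truth" - this is FALSE (a lie) because Victor is a knave.
- Victor (knave) says "Jack always speaks truthfully" - this is FALSE (a lie) because Jack is a knave.
- Paul (knight) says "Jack always lies" - this is TRUE because Jack is a knave.
- Jack (knave) says "Victor and I are different types" - this is FALSE (a lie) because Jack is a knave and Victor is a knave.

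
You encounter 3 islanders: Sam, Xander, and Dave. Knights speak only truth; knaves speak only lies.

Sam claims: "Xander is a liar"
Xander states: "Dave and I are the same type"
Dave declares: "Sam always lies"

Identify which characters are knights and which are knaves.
Sam is a knave.
Xander is a knight.
Dave is a knight.

Verification:
- Sam (knave) says "Xander is a liar" - this is FALSE (a lie) because Xander is a knight.
- Xander (knight) says "Dave and I are the same type" - this is TRUE because Xander is a knight and Dave is a knight.
- Dave (knight) says "Sam always lies" - this is TRUE because Sam is a knave.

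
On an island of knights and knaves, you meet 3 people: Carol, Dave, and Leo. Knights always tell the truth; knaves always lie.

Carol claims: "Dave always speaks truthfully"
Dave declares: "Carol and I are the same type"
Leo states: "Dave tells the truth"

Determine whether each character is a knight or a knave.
Carol is a knight.
Dave is a knight.
Leo is a knight.

Verification:
- Carol (knight) says "Dave always speaks truthfully" - this is TRUE because Dave is a knight.
- Dave (knight) says "Carol and I are the same type" - this is TRUE because Dave is a knight and Carol is a knight.
- Leo (knight) says "Dave tells the truth" - this is TRUE because Dave is a knight.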